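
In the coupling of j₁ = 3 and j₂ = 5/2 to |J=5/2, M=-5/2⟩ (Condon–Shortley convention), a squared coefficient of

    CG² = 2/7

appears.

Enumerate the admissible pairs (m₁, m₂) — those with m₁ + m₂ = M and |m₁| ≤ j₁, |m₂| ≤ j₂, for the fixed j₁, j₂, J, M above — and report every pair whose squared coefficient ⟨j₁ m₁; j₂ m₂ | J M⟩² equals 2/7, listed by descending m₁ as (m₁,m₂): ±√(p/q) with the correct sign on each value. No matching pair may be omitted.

Admissible pairs with m₁+m₂ = M = -5/2: (-3,1/2), (-2,-1/2), (-1,-3/2), (0,-5/2)
  (m₁,m₂)=(0,-5/2): CG² = 5/42, CG = +√(5/42)
  (m₁,m₂)=(-1,-3/2): CG² = 2/7, CG = −√(2/7)   ← matches the target
  (m₁,m₂)=(-2,-1/2): CG² = 5/14, CG = +√(5/14)
  (m₁,m₂)=(-3,1/2): CG² = 5/21, CG = −√(5/21)
Pairs with CG² = 2/7: (-1,-3/2): −√(2/7)

(-1,-3/2): −√(2/7)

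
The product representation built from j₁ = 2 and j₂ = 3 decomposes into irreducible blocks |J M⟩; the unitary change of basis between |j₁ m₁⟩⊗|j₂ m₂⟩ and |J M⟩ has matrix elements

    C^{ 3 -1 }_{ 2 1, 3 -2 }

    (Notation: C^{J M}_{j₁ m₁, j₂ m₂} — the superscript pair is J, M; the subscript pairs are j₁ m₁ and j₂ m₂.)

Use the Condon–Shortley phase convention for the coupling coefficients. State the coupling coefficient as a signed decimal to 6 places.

triangle: 2!*2!*4!/9! = 96/362880
(j±m)!: 3!*1!*1!*5!*2!*4! = 34560
prefactor² = (2J+1)*Δ*N² = 64
  k=0: +1/(0!*2!*1!*1!*1!*3!) = 1/12
  k=1: −1/(1!*1!*0!*0!*2!*4!) = -1/48
Σ = 1/16  ⇒  CG² = 64*(1/16)² = 1/4
CG = +√(1/4) = +0.500000

+0.500000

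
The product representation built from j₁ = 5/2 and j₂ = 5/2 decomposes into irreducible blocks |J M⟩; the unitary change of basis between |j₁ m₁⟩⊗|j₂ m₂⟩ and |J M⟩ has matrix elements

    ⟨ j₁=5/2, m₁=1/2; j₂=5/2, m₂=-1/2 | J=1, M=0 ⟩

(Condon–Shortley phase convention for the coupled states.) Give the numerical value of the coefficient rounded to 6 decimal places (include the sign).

+√(1/70) ≈ +0.119523

j₁+j₂−J=4  J+j₁−j₂=1  J−j₁+j₂=1  j₁+j₂+J+1=7
(j₁±m₁, j₂±m₂, J±M) = (3,2,2,3,1,1)
P² = 72/35
sum k=1..2:
  [1] −1/6 = -1/6
  [2] +1/4 = 1/4
S = 1/12
C² = P²·S² = 1/70 ; C = +0.119523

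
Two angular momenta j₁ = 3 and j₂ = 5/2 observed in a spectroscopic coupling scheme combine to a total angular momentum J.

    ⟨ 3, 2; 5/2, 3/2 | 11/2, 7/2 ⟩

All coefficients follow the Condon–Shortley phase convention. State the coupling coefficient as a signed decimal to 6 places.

+√(6/11) ≈ +0.738549

√[12·0!6!5!/12! · 5!1!4!1!9!2!] = √(49766400/11)
  +(−1)^0/∏(0,0,1,4,5,1)! = 1/2880  (running 1/2880)
⟨..|..⟩ = √(49766400/11)·(1/2880) = +0.738549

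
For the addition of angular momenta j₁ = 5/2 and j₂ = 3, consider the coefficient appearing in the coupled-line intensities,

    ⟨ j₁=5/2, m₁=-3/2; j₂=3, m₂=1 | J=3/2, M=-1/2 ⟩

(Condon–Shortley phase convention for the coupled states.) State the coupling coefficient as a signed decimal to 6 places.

j₁+j₂−J=4  J+j₁−j₂=1  J−j₁+j₂=2  j₁+j₂+J+1=8
(j₁±m₁, j₂±m₂, J±M) = (1,4,4,2,1,2)
P² = 384/35
sum k=3..4:
  [3] −1/6 = -1/6
  [4] +1/48 = 1/48
S = -7/48
C² = P²·S² = 7/30 ; C = -0.483046

-0.483046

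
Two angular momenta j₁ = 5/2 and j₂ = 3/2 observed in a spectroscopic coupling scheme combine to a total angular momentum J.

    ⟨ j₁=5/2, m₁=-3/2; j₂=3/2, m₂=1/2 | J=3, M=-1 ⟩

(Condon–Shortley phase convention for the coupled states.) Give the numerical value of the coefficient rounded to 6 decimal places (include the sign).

-0.639010  (= −√(49/120))

√[7·1!4!2!/8! · 1!4!2!1!2!4!] = √(96/5)
  +(−1)^0/∏(0,1,4,2,0,0)! = 1/48  (running 1/48)
  +(−1)^1/∏(1,0,3,1,1,1)! = -1/6  (running -7/48)
⟨..|..⟩ = √(96/5)·(-7/48) = -0.639010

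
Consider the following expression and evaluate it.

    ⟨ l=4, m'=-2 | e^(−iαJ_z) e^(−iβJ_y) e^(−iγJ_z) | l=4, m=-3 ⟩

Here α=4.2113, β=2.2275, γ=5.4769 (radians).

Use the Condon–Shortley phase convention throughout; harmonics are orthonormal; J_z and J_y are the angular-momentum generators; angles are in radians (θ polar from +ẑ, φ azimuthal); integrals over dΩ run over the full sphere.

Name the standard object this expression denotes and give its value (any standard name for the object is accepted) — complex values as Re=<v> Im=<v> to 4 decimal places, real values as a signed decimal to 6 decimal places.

This is a Wigner D-matrix element — the rotation-matrix element ⟨l m'| R(α,β,γ) |l m⟩ in the angular-momentum basis.
D^4_{-2,-3}(4.2113,2.2275,5.4769) = e^{-i·-2·4.2113}·d^4_{-2,-3}(2.2275)·e^{-i·-3·5.4769}. Compute d first:
With c≡cos(β/2)=0.441300 and s≡sin(β/2)=0.897360, N=[2·720·1·5040]^{1/2}=2693.993318
k∈{0,1} keeps every argument non-negative
  k=0: (−1)^1·2693.9933/(720)·0.4413^7·0.8974^1 = -0.010944
  k=1: (−1)^2·2693.9933/(240)·0.4413^5·0.8974^3 = +0.135754
d^4_{-2,-3}(2.2275) = -0.010944 +0.135754 = +0.124810
Phases: e^{-i·(-2)·4.2113}=-0.538468+0.842646i, e^{-i·(-3)·5.4769}=-0.749998-0.661440i ⇒ D=+0.119969-0.034425i

Wigner D-matrix element, Re=0.1200 Im=-0.0344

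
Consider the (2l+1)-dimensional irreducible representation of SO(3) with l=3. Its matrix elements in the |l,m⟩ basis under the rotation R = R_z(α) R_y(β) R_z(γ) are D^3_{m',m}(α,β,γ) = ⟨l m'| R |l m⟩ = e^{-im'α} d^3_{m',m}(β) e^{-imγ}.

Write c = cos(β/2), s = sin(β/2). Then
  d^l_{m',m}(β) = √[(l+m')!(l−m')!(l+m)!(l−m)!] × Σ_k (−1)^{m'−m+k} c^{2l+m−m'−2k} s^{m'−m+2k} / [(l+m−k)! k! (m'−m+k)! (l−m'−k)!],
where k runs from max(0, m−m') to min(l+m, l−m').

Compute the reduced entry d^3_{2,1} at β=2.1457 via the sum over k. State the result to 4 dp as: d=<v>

d=0.3983

d^3_{2,1}(β=2.1457) via the finite sum:
c=cos(2.145700/2)=0.477622, s=sin(2.145700/2)=0.878565; N=√[120·1·24·2]=75.894664
The bounds max(0,m−m')=0 and min(l+m,l−m')=1 give 2 terms
  k=0: (−1)^1·75.8947/(24)·0.4776^5·0.8786^1 = -0.069055
  k=1: (−1)^2·75.8947/(12)·0.4776^3·0.8786^3 = +0.467311
d^3_{2,1}(2.1457) = -0.069055 +0.467311 = +0.398256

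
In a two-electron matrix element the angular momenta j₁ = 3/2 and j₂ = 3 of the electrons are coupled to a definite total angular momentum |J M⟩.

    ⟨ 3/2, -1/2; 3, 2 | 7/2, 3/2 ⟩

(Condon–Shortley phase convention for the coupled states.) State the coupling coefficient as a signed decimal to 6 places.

-0.654654

√[8·1!2!5!/9! · 1!2!5!1!5!2!] = √(6400/21)
  +(−1)^0/∏(0,1,2,5,0,0)! = 1/240  (running 1/240)
  +(−1)^1/∏(1,0,1,4,1,1)! = -1/24  (running -3/80)
⟨..|..⟩ = √(6400/21)·(-3/80) = -0.654654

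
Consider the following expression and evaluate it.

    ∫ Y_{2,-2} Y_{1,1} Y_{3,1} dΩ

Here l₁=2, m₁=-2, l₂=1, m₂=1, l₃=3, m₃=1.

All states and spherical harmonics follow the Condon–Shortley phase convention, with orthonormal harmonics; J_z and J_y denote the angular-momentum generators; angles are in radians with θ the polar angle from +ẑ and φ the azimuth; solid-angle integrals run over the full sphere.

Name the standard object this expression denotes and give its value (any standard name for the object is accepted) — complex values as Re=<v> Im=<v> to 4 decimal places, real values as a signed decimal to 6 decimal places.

Gaunt coefficient, -0.082589

This is a Gaunt coefficient — the integral of a triple product of spherical harmonics over the sphere.
Checks pass: Σm=0; 6 even; l₃=3∈[1,3].
(2·2+1)(2·1+1)(2·3+1) = 105
Δ: 0! 4! 2! / 7! → 1/105
sum: t=0:+1/4 = 1/4
3j²(2 1 3; 0 0 0) = Δ·Π!·Σ² = 3/35  (sign -1)
sum: t=0:+1/48 = 1/48
3j²(2 1 3; -2 1 1) = Δ·Π!·Σ² = 1/105  (sign +1)
combine: 4πI² = 105·3/35·1/105 = 3/35
take √, sign -1: I = -0.08258890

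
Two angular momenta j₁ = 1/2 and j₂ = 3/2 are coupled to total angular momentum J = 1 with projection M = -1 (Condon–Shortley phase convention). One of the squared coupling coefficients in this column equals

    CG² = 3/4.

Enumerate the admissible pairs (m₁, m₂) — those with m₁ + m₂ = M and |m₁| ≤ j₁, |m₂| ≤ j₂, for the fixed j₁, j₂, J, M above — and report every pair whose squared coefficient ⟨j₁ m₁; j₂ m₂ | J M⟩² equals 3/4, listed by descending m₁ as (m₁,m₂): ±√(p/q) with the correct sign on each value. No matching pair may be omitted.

Admissible pairs with m₁+m₂ = M = -1: (-1/2,-1/2), (1/2,-3/2)
  (m₁,m₂)=(1/2,-3/2): CG² = 3/4, CG = +√(3/4)   ← matches the target
  (m₁,m₂)=(-1/2,-1/2): CG² = 1/4, CG = −√(1/4)
Pairs with CG² = 3/4: (1/2,-3/2): +√(3/4)

(1/2,-3/2): +√(3/4)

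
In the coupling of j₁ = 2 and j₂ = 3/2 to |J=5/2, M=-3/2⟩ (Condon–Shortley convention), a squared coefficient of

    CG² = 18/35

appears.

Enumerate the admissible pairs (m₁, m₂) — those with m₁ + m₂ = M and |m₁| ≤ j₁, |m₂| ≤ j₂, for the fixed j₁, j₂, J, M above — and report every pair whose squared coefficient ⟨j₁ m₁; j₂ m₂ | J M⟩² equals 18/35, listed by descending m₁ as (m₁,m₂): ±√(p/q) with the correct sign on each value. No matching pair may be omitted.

Admissible pairs with m₁+m₂ = M = -3/2: (-2,1/2), (-1,-1/2), (0,-3/2)
  (m₁,m₂)=(0,-3/2): CG² = 18/35, CG = +√(18/35)   ← matches the target
  (m₁,m₂)=(-1,-1/2): CG² = 1/35, CG = −√(1/35)
  (m₁,m₂)=(-2,1/2): CG² = 16/35, CG = −√(16/35)
Pairs with CG² = 18/35: (0,-3/2): +√(18/35)

(0,-3/2): +√(18/35)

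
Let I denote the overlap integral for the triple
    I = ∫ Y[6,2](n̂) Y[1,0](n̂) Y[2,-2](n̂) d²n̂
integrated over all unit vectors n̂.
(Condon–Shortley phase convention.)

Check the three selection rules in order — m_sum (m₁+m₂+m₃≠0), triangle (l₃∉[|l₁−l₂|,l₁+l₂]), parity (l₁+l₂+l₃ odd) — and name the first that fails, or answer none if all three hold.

triangle

azimuthal sum: 2 + 0 − 2 = 0  ✓
l₃ must lie in [5,7]; have l₃=2  ✗
L = 6 + 1 + 2 = 9 (odd)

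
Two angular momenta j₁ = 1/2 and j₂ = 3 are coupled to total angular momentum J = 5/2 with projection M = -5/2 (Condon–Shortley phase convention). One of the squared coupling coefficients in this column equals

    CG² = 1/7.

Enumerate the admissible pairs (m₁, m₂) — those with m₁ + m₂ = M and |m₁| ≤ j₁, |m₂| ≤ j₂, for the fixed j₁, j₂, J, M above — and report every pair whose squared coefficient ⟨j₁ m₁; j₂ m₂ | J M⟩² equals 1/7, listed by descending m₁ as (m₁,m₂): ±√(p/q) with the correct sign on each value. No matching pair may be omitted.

(-1/2,-2): −√(1/7)

Admissible pairs with m₁+m₂ = M = -5/2: (-1/2,-2), (1/2,-3)
  (m₁,m₂)=(1/2,-3): CG² = 6/7, CG = +√(6/7)
  (m₁,m₂)=(-1/2,-2): CG² = 1/7, CG = −√(1/7)   ← matches the target
Pairs with CG² = 1/7: (-1/2,-2): −√(1/7)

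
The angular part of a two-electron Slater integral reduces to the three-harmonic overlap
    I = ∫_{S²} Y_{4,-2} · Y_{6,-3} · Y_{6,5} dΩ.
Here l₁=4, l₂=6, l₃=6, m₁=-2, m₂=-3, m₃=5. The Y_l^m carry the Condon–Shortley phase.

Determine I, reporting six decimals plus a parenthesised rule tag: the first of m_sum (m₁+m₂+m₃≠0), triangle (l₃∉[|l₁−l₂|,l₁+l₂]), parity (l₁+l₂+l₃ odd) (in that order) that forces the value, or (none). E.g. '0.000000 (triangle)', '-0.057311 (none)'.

Checks pass: Σm=0; 16 even; l₃=6∈[2,10].
(2·4+1)(2·6+1)(2·6+1) = 1521
Δ: 4! 4! 8! / 17! → 1/15315300
sum: t=0:+1/829440 t=1:−1/25920 t=2:+1/9216 t=3:−1/25920 t=4:+1/829440 = 7/207360
3j²(4 6 6; 0 0 0) = Δ·Π!·Σ² = 28/2431  (sign +1)
sum: t=2:+1/483840 t=3:−1/1451520 = 1/725760
3j²(4 6 6; -2 -3 5) = Δ·Π!·Σ² = 24/1547  (sign -1)
combine: 4πI² = 1521·28/2431·24/1547 = 864/3179
take √, sign -1: I = -0.14706410
No selection rule forces the value: the integral is nonzero (none).

-0.147064 (none)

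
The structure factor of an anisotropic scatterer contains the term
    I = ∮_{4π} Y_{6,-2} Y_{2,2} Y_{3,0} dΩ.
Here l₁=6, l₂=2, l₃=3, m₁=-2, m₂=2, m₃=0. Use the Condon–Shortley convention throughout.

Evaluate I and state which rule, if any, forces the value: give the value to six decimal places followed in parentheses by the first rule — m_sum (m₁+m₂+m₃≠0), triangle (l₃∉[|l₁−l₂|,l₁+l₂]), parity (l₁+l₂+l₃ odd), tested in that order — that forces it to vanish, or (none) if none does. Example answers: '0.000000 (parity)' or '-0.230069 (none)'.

0.000000 (triangle)

l₃=3 ∉ [4,8] — triangle fails ⇒ I = 0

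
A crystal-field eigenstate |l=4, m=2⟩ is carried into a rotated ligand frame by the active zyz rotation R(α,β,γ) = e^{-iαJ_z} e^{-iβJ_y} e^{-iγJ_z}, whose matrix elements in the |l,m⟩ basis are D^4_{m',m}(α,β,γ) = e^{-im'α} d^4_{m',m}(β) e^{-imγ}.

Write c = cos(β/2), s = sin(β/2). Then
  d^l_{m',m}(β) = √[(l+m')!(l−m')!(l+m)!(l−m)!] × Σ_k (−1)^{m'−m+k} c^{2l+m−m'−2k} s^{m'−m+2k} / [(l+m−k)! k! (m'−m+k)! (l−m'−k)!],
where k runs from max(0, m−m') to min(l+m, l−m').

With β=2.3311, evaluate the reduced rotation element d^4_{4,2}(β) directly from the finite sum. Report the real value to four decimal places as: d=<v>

d=0.0168

d^4_{4,2}(β=2.3311) via the finite sum:
c=cos(2.331100/2)=0.394245, s=sin(2.331100/2)=0.919005; N=√[40320·1·720·2]=7619.763776
The bounds max(0,m−m')=0 and min(l+m,l−m')=0 give 1 term
  k=0: (−1)^2·7619.7638/(1440)·0.3942^6·0.9190^2 = +0.016781
d^4_{4,2}(2.3311) = +0.016781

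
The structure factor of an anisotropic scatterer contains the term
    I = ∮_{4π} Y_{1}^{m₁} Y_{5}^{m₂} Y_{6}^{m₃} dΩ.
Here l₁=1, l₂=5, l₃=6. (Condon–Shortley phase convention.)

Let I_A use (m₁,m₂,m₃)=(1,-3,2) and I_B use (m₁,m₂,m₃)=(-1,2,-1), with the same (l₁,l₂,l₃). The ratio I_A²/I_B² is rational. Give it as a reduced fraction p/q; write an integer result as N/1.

3/5

l's match ⇒ only the (l;m) 3-j factors differ between A and B.
A: triangle coeff Δ(1,5,6) = 1/858; Σ_t [0,0]: t=0:+1/161280 = 1/161280; (3j)²=1/143 [(1 5 6; 1 -3 2)], sign=+1
B: triangle coeff Δ(1,5,6) = 1/858; Σ_t [0,0]: t=0:+1/60480 = 1/60480; (3j)²=5/429 [(1 5 6; -1 2 -1)], sign=-1
I_A²/I_B² = (1/143)/(5/429) = 3/5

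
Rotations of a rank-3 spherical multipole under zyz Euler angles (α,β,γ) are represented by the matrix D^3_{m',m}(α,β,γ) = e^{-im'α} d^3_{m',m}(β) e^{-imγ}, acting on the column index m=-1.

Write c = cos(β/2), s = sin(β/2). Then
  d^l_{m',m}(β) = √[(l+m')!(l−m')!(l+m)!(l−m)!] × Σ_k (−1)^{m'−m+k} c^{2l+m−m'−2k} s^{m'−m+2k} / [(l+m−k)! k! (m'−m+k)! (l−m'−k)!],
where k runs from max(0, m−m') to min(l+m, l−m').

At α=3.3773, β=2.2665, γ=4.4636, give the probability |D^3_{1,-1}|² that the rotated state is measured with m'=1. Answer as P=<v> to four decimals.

D^3_{1,-1}(3.3773,2.2665,4.4636) = e^{-i·1·3.3773}·d^3_{1,-1}(2.2665)·e^{-i·-1·4.4636}. Compute d first:
With c≡cos(β/2)=0.423718 and s≡sin(β/2)=0.905794, N=[24·2·2·24]^{1/2}=48.000000
Admissible k: 0..2 (factorial args all ≥0)
  k=0: (−1)^2·48.0000/(8)·0.4237^4·0.9058^2 = +0.158679
  k=1: (−1)^3·48.0000/(6)·0.4237^2·0.9058^4 = -0.966857
  k=2: (−1)^4·48.0000/(48)·0.4237^0·0.9058^6 = +0.552302
d^3_{1,-1}(2.2665) = +0.158679 -0.966857 +0.552302 = -0.255876
|D^3_{1,-1}|² = |d^3_{1,-1}(β)|² = (-0.255876)² = 0.065472 (the z-rotation phases have unit modulus)

P=0.0655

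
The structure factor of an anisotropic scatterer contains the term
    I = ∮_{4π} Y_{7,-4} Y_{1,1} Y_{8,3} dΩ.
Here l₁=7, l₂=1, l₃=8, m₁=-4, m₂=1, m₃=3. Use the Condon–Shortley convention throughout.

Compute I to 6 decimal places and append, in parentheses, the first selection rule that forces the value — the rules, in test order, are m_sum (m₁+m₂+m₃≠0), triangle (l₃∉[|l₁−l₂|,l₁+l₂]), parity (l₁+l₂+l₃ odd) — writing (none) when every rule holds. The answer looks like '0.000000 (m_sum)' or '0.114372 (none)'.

Rules hold: Σm=0, L=16 even, 6≤8≤8.
N = 15·3·17 = 765
Δ = 0!·14!·2!/17! = 1/2040
Racah Σ t=0..0: t=0:+1/25401600 = 1/25401600
⇒ 3j(7 1 8; 0 0 0)² = 8/255, sgn +1
Racah Σ t=0..0: t=0:+1/479001600 = 1/479001600
⇒ 3j(7 1 8; -4 1 3)² = 1/204, sgn -1
4πI² = N·(3j₀)²·(3jₘ)² = 2/17
I = -1·√(0.117647/4π) = -0.09675772
No selection rule forces the value: the integral is nonzero (none).

-0.096758 (none)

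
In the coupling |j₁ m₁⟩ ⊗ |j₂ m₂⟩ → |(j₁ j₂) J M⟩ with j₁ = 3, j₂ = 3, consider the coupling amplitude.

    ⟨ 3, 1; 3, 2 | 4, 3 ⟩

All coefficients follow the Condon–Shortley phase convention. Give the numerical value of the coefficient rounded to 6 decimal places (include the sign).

−√(1/11) = -0.301511

√[9·2!4!4!/11! · 4!2!5!1!7!1!] = √(82944/11)
  +(−1)^1/∏(1,1,1,4,3,0)! = -1/144  (running -1/144)
  +(−1)^2/∏(2,0,0,3,4,1)! = 1/288  (running -1/288)
⟨..|..⟩ = √(82944/11)·(-1/288) = -0.301511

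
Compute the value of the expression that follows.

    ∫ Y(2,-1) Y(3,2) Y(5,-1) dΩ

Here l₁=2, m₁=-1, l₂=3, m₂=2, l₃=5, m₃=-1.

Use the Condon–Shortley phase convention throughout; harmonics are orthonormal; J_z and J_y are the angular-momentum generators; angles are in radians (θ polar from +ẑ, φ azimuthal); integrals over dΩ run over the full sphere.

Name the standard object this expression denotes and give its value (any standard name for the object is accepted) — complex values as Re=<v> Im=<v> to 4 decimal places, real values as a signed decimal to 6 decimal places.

This is a Gaunt coefficient — the integral of a triple product of spherical harmonics over the sphere.
m-sum 0 ✓  L=10 even ✓  1≤5≤5 ✓
Π(2lᵢ+1) = 5×7×11 = 385
triangle coeff Δ(2,3,5) = 1/2310
Σ_t [0,0]: t=0:+1/144 = 1/144
(3j)²=10/231 [(2 3 5; 0 0 0)], sign=-1
Σ_t [0,0]: t=0:+1/720 = 1/720
(3j)²=4/385 [(2 3 5; -1 2 -1)], sign=+1
⇒ 4πI² = 40/231
I = (-1)√(40/231/(4π)) = -0.11738675

Gaunt coefficient, -0.117387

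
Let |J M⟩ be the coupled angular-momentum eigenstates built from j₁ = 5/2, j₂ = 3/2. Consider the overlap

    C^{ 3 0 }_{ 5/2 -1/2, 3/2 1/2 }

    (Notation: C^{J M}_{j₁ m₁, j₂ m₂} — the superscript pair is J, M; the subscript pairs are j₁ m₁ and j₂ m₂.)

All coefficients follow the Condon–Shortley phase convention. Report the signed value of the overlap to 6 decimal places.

triangle: 1!×4!×2!/8! = 48/40320
(j±m)!: 2!×3!×2!×1!×3!×3! = 864
prefactor² = (2J+1)×Δ×N² = 36/5
  k=0: +1/(0!×1!×3!×2!×1!×0!) = 1/12
  k=1: −1/(1!×0!×2!×1!×2!×1!) = -1/4
Σ = -1/6  ⇒  CG² = 36/5×(-1/6)² = 1/5
CG = −√(1/5) = -0.447214

−√(1/5) ≈ -0.447214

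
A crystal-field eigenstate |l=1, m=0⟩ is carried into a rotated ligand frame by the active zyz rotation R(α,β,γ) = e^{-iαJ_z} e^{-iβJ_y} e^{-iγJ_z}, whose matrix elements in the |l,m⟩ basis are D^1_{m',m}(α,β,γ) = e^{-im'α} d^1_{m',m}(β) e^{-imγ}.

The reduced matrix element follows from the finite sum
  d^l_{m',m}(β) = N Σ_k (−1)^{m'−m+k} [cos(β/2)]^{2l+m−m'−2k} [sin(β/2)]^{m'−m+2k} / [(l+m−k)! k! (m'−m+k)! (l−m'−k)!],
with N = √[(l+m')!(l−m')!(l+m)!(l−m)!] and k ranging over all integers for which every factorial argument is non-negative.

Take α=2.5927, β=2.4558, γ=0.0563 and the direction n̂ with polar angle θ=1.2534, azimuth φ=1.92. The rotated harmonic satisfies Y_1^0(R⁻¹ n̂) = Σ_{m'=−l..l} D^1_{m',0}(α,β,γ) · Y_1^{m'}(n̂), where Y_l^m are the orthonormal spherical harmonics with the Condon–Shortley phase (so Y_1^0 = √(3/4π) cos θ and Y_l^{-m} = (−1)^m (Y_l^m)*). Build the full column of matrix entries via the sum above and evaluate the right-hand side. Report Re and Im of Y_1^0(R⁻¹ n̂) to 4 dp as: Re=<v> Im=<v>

Need the full column D^1_{m',0} for m'=−1..1 at α=2.5927, β=2.4558, γ=0.0563.
cos(β/2)=0.336216, sin(β/2)=0.941785
d^1_{-1,0}: single k=1 term ⇒ +0.447801;  D = -0.382021+0.233637i
d^1_{0,0}: k∈[0..1] ⇒ +0.113041 -0.886959 = -0.773917;  D = -0.773917+0.000000i
d^1_{1,0}: single k=0 term ⇒ -0.447801;  D = +0.382021+0.233637i
Y_1^{m'}(θ=1.2534,φ=1.92) and Σ D·Y over m':
  (-0.3820+0.2336i)·(-0.1123-0.3084i)  (-0.7739+0.0000i)·(+0.1525+0.0000i)  (+0.3820+0.2336i)·(+0.1123-0.3084i)
Y_1^0(R⁻¹ n̂) = +0.111912+0.000000i

Re=0.1119 Im=0.0000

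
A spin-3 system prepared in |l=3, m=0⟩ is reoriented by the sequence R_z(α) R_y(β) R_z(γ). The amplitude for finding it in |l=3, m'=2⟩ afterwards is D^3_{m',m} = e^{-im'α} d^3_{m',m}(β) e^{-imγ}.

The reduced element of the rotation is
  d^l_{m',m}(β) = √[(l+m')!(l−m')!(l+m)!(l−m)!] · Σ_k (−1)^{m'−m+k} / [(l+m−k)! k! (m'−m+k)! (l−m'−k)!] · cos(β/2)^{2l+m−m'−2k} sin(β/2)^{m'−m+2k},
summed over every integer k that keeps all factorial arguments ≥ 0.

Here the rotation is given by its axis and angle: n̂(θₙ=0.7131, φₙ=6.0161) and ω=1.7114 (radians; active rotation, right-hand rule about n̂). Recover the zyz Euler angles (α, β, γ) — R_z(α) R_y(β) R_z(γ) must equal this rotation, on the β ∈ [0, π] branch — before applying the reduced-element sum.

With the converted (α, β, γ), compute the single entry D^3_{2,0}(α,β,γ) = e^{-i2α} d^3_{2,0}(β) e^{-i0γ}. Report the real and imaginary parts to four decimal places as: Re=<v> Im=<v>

Axis–angle → zyz. n̂ = (sinθₙcosφₙ, sinθₙsinφₙ, cosθₙ) = (+0.630987, -0.172652, +0.756338), ω = 1.7114.
R = I cosω + sinω [n̂]ₓ + (1−cosω) n̂n̂ᵀ gives
  R = [+0.313800, -0.873082, +0.373171; +0.624665, -0.106155, -0.773644; +0.715068, +0.475877, +0.512073]
β = atan2(√(R₁₃²+R₂₃²), R₃₃) = 1.033200; α = atan2(R₂₃, R₁₃) mod 2π = 5.161822; γ = atan2(R₃₂, −R₃₁) mod 2π = 2.554400
D^3_{2,0}(5.1618,1.0332,2.5544) = e^{-i·2·5.1618}·d^3_{2,0}(1.0332)·e^{-i·0·2.5544}. Compute d first:
With c≡cos(β/2)=0.869504 and s≡sin(β/2)=0.493927, N=[120·1·6·6]^{1/2}=65.726707
k: max(0,(0)−(2))=0 … min(3+(0),3−(2))=1
  k=0: (−1)^2·65.7267/(12)·0.8695^4·0.4939^2 = +0.763785
  k=1: (−1)^3·65.7267/(12)·0.8695^2·0.4939^4 = -0.246464
d^3_{2,0}(1.0332) = +0.763785 -0.246464 = +0.517321
Attach z-rotation phases: D = e^{-i(2)(5.1618)}·(+0.517321)·e^{-i(0)(2.5544)} = -0.322031+0.404866i

Re=-0.3220 Im=0.4049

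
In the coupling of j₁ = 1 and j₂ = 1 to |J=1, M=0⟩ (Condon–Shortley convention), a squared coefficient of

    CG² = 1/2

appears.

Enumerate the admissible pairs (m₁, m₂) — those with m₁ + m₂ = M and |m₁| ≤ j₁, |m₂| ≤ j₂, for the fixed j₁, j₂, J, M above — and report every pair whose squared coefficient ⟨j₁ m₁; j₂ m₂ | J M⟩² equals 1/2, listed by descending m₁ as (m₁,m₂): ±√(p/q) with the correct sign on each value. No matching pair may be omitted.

Admissible pairs with m₁+m₂ = M = 0: (-1,1), (0,0), (1,-1)
  (m₁,m₂)=(1,-1): CG² = 1/2, CG = +√(1/2)   ← matches the target
  (m₁,m₂)=(0,0): CG² = 0/1, CG = 0
  (m₁,m₂)=(-1,1): CG² = 1/2, CG = −√(1/2)   ← matches the target
Pairs with CG² = 1/2: (1,-1): +√(1/2); (-1,1): −√(1/2)

(1,-1): +√(1/2); (-1,1): −√(1/2)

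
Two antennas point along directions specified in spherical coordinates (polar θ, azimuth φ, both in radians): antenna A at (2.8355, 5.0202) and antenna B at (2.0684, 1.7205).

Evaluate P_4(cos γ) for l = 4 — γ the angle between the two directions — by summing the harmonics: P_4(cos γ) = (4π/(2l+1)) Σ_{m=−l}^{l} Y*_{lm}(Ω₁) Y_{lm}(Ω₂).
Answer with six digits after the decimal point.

Term-by-term m-sum for l=4 (normalisation 4π/9 = 1.396263):
  m=-4: Y*=+0.001215+0.003440i  Y=+0.217945-0.148725i  product +0.000777+0.000569i
  m=-3: Y*=+0.026049-0.019695i  Y=-0.176003-0.365183i  product -0.011777-0.006046i
  m=-2: Y*=-0.133032-0.094096i  Y=-0.146818+0.045321i  product +0.023796+0.007786i
  m=-1: Y*=-0.138557+0.435831i  Y=-0.041585-0.275705i  product +0.125923+0.020077i
  m=+0: Y*=+0.492587-0.000000i  Y=-0.213502+0.000000i  product -0.105168+0.000000i
  m=+1: Y*=+0.138557+0.435831i  Y=+0.041585-0.275705i  product +0.125923-0.020077i
  m=+2: Y*=-0.133032+0.094096i  Y=-0.146818-0.045321i  product +0.023796-0.007786i
  m=+3: Y*=-0.026049-0.019695i  Y=+0.176003-0.365183i  product -0.011777+0.006046i
  m=+4: Y*=+0.001215-0.003440i  Y=+0.217945+0.148725i  product +0.000777-0.000569i
Σ over m = +0.172269-0.000000i; ×(4π/9) → +0.240533-0.000000i. Real part: 0.240533

0.240533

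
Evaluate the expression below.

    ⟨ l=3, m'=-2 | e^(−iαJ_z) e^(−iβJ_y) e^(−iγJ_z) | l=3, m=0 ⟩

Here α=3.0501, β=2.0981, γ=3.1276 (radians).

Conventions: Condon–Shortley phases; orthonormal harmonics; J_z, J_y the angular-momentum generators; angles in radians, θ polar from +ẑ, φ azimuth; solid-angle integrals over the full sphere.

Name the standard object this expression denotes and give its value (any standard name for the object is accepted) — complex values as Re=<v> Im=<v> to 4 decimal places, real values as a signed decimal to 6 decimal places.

This is a Wigner D-matrix element — the rotation-matrix element ⟨l m'| R(α,β,γ) |l m⟩ in the angular-momentum basis.
D^3_{-2,0}(3.0501,2.0981,3.1276) = e^{-i·-2·3.0501}·d^3_{-2,0}(2.0981)·e^{-i·0·3.1276}. Compute d first:
Half-angle: c=0.498395, s=0.866950. N=√(1·120·6·6)=65.726707
k∈{2,3} keeps every argument non-negative
  k=2: (−1)^0·65.7267/(12)·0.4984^4·0.8670^2 = +0.254006
  k=3: (−1)^1·65.7267/(12)·0.4984^2·0.8670^4 = -0.768571
d^3_{-2,0}(2.0981) = +0.254006 -0.768571 = -0.514566
Phases: e^{-i·(-2)·3.0501}=+0.983305-0.181966i, e^{-i·(0)·3.1276}=+1.000000+0.000000i ⇒ D=-0.505975+0.093633i

Wigner D-matrix element, Re=-0.5060 Im=0.0936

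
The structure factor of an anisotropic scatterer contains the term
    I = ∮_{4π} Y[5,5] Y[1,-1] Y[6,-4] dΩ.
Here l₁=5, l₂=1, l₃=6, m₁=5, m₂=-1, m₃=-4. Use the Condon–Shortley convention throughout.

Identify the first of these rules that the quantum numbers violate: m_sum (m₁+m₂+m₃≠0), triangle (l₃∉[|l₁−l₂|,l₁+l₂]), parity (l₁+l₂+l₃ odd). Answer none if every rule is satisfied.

none

m₁+m₂+m₃ = 5 − 1 − 4 = 0  ✓
triangle: |5−1|=4 ≤ l₃=6 ≤ 5+1=6  ✓
parity: l₁+l₂+l₃ = 12 is even  ✓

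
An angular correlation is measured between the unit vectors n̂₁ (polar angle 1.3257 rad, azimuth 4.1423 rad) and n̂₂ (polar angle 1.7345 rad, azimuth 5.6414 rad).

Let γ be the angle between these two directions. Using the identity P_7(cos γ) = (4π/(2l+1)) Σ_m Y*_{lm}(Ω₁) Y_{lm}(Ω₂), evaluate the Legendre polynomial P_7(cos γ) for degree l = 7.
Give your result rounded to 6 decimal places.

Expand P_7 via completeness: Σ_{m} conj(Y_{7,m}) at Ω₁ times Y_{7,m} at Ω₂ —
  [-7]  conj(Y_{7,-7})(Ω₁) = -0.303526-0.267162i ; Y_{7,-7}(Ω₂) = -0.099263-0.444120i ; Δ = -0.088523+0.161321i
  [-6]  conj(Y_{7,-6})(Ω₁) = +0.363802-0.104196i ; Y_{7,-6}(Ω₂) = +0.213460+0.183149i ; Δ = +0.096741+0.044388i
  [-5]  conj(Y_{7,-5})(Ω₁) = +0.021229-0.070844i ; Y_{7,-5}(Ω₂) = +0.224090+0.015112i ; Δ = +0.005828-0.015555i
  [-4]  conj(Y_{7,-4})(Ω₁) = +0.229610+0.267373i ; Y_{7,-4}(Ω₂) = -0.252569+0.163480i ; Δ = -0.101703-0.029994i
  [-3]  conj(Y_{7,-3})(Ω₁) = -0.039037+0.005480i ; Y_{7,-3}(Ω₂) = -0.049723+0.134312i ; Δ = +0.001205-0.005516i
  [-2]  conj(Y_{7,-2})(Ω₁) = -0.134516+0.292827i ; Y_{7,-2}(Ω₂) = -0.085641-0.289921i ; Δ = +0.096417+0.013921i
  [-1]  conj(Y_{7,-1})(Ω₁) = -0.044151-0.068868i ; Y_{7,-1}(Ω₂) = -0.088620-0.066228i ; Δ = -0.000648+0.009027i
  [+0]  conj(Y_{7,0})(Ω₁) = -0.310970-0.000000i ; Y_{7,0}(Ω₂) = +0.301743+0.000000i ; Δ = -0.093833-0.000000i
  [+1]  conj(Y_{7,1})(Ω₁) = +0.044151-0.068868i ; Y_{7,1}(Ω₂) = +0.088620-0.066228i ; Δ = -0.000648-0.009027i
  [+2]  conj(Y_{7,2})(Ω₁) = -0.134516-0.292827i ; Y_{7,2}(Ω₂) = -0.085641+0.289921i ; Δ = +0.096417-0.013921i
  [+3]  conj(Y_{7,3})(Ω₁) = +0.039037+0.005480i ; Y_{7,3}(Ω₂) = +0.049723+0.134312i ; Δ = +0.001205+0.005516i
  [+4]  conj(Y_{7,4})(Ω₁) = +0.229610-0.267373i ; Y_{7,4}(Ω₂) = -0.252569-0.163480i ; Δ = -0.101703+0.029994i
  [+5]  conj(Y_{7,5})(Ω₁) = -0.021229-0.070844i ; Y_{7,5}(Ω₂) = -0.224090+0.015112i ; Δ = +0.005828+0.015555i
  [+6]  conj(Y_{7,6})(Ω₁) = +0.363802+0.104196i ; Y_{7,6}(Ω₂) = +0.213460-0.183149i ; Δ = +0.096741-0.044388i
  [+7]  conj(Y_{7,7})(Ω₁) = +0.303526-0.267162i ; Y_{7,7}(Ω₂) = +0.099263-0.444120i ; Δ = -0.088523-0.161321i
Accumulated sum -0.075200+0.000000i; after 4π/(2l+1) scaling, -0.063000+0.000000i ⇒ P_7 = -0.063000

-0.063000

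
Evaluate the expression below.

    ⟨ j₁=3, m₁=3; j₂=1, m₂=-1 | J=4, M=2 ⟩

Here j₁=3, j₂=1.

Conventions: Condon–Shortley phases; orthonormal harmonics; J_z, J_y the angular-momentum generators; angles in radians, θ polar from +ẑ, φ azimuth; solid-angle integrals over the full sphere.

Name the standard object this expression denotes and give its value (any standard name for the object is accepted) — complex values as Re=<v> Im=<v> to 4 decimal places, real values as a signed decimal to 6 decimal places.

Clebsch–Gordan coefficient, +√(1/28) ≈ +0.188982

This is a Clebsch–Gordan (vector-coupling) coefficient.
triangle: 0!*6!*2!/9! = 1440/362880
(j±m)!: 6!*0!*0!*2!*6!*2! = 2073600
prefactor² = (2J+1)*Δ*N² = 518400/7
  k=0: +1/(0!*0!*0!*0!*6!*2!) = 1/1440
Σ = 1/1440  ⇒  CG² = 518400/7*(1/1440)² = 1/28
CG = +√(1/28) = +0.188982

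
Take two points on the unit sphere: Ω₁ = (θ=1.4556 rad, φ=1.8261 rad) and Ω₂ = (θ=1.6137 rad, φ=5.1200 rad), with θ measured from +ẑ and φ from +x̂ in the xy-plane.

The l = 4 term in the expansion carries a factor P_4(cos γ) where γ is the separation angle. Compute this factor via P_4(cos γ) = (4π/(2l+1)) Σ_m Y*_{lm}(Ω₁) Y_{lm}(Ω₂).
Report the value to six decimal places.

0.863415

Summing Y*_{l m}(θ₁,φ₁)·Y_{l m}(θ₂,φ₂) over m ∈ [−4, 4]; prefactor 4π/(2·4+1) = 1.396263:
  m=-4: (+0.225081+0.367461i) × (-0.026283-0.440122i) = +0.155812-0.108721i  (running Σ = +0.155812-0.108721i)
  m=-3: (+0.097759-0.101646i) × (+0.050328+0.018255i) = +0.006776-0.003331i  (running Σ = +0.162588-0.112052i)
  m=-2: (+0.261364+0.146405i) × (+0.226015-0.239914i) = +0.094197-0.029615i  (running Σ = +0.256784-0.141668i)
  m=-1: (+0.039663-0.151965i) × (+0.024005+0.055595i) = +0.009401-0.001443i  (running Σ = +0.266185-0.143111i)
  m=0: (+0.276075-0.000000i) × (+0.311531+0.000000i) = +0.086006+0.000000i  (running Σ = +0.352191-0.143111i)
  m=1: (-0.039663-0.151965i) × (-0.024005+0.055595i) = +0.009401+0.001443i  (running Σ = +0.361591-0.141668i)
  m=2: (+0.261364-0.146405i) × (+0.226015+0.239914i) = +0.094197+0.029615i  (running Σ = +0.455788-0.112052i)
  m=3: (-0.097759-0.101646i) × (-0.050328+0.018255i) = +0.006776+0.003331i  (running Σ = +0.462563-0.108721i)
  m=4: (+0.225081-0.367461i) × (-0.026283+0.440122i) = +0.155812+0.108721i  (running Σ = +0.618375+0.000000i)
Total Σ_m = +0.618375+0.000000i. Multiply by 1.396263: +0.863415+0.000000i. P_4(cos γ) = 0.863415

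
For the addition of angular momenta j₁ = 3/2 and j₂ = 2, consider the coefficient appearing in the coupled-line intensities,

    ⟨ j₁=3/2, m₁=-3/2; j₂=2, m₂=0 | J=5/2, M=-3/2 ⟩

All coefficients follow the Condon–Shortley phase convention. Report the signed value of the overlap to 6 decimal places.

-0.717137

triangle: 1!*2!*3!/7! = 12/5040
(j±m)!: 0!*3!*2!*2!*1!*4! = 576
prefactor² = (2J+1)*Δ*N² = 288/35
  k=1: −1/(1!*0!*2!*1!*0!*2!) = -1/4
Σ = -1/4  ⇒  CG² = 288/35*(-1/4)² = 18/35
CG = −√(18/35) = -0.717137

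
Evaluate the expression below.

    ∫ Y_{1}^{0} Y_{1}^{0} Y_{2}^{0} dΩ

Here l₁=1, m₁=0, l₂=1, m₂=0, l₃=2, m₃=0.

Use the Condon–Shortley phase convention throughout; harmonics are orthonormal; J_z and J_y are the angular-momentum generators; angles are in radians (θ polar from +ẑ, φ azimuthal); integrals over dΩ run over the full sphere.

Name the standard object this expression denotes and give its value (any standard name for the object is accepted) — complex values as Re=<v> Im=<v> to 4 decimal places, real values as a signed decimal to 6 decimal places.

This is a Gaunt coefficient — the integral of a triple product of spherical harmonics over the sphere.
Checks pass: Σm=0; 4 even; l₃=2∈[0,2].
(2·1+1)(2·1+1)(2·2+1) = 45
Δ: 0! 2! 2! / 5! → 1/30
sum: t=0:+1/1 = 1/1
3j²(1 1 2; 0 0 0) = Δ·Π!·Σ² = 2/15  (sign +1)
(m-triple is (0,0,0) — same symbol as above.)
combine: 4πI² = 45·2/15·2/15 = 4/5
take √, sign +1: I = 0.25231325

Gaunt coefficient, +0.252313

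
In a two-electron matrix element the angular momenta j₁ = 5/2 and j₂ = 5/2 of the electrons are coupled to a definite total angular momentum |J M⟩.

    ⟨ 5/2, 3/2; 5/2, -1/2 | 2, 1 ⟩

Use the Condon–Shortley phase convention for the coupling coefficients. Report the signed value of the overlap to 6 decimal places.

triangle: 3!×2!×2!/8! = 24/40320
(j±m)!: 4!×1!×2!×3!×3!×1! = 1728
prefactor² = (2J+1)×Δ×N² = 36/7
  k=0: +1/(0!×3!×1!×2!×1!×0!) = 1/12
  k=1: −1/(1!×2!×0!×1!×2!×1!) = -1/4
Σ = -1/6  ⇒  CG² = 36/7×(-1/6)² = 1/7
CG = −√(1/7) = -0.377964

−√(1/7) ≈ -0.377964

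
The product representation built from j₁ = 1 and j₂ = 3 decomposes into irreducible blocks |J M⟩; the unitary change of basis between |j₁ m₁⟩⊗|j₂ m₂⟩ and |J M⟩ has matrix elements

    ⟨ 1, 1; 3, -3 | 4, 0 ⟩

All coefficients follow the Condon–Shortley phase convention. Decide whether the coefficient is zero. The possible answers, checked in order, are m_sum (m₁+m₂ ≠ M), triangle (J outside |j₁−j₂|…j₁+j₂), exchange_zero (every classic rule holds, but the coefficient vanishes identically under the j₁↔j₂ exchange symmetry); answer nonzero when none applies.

m_sum

m-sum: m₁+m₂ = 1+(-3) = -2, M = 0  ✗ ⇒ coefficient is 0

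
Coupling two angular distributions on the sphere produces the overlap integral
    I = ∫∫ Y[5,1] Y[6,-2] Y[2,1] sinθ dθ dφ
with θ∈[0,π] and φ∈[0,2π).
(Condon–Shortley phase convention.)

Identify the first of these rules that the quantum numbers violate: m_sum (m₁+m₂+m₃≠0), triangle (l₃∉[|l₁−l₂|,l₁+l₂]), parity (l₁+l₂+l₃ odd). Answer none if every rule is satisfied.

parity

Σmᵢ = 0  ✓
l₃∈[|l₁−l₂|,l₁+l₂]=[1,11], have l₃=2  ✓
Σlᵢ = 13 ⇒ odd  ✗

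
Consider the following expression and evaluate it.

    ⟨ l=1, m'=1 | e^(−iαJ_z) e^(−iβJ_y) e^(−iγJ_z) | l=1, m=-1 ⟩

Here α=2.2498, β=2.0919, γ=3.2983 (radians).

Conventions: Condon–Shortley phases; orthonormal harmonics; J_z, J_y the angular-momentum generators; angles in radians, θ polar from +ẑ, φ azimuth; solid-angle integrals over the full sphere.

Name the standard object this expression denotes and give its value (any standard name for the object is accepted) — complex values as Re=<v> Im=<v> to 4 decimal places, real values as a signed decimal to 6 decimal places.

This is a Wigner D-matrix element — the rotation-matrix element ⟨l m'| R(α,β,γ) |l m⟩ in the angular-momentum basis.
First d^1_{1,-1}(β=2.0919), then the phase factors e^{-i(1)α} and e^{-i(-1)γ}:
With c≡cos(β/2)=0.501080 and s≡sin(β/2)=0.865401, N=[2·1·1·2]^{1/2}=2.000000
The bounds max(0,m−m')=0 and min(l+m,l−m')=0 give 1 term
  k=0: (−1)^2·2.0000/(2)·0.5011^0·0.8654^2 = +0.748919
d^1_{1,-1}(2.0919) = +0.748919
Phases: e^{-i·(1)·2.2498}=-0.628018-0.778199i, e^{-i·(-1)·3.2983}=-0.987747-0.156067i ⇒ D=+0.373614+0.649070i

Wigner D-matrix element, Re=0.3736 Im=0.6491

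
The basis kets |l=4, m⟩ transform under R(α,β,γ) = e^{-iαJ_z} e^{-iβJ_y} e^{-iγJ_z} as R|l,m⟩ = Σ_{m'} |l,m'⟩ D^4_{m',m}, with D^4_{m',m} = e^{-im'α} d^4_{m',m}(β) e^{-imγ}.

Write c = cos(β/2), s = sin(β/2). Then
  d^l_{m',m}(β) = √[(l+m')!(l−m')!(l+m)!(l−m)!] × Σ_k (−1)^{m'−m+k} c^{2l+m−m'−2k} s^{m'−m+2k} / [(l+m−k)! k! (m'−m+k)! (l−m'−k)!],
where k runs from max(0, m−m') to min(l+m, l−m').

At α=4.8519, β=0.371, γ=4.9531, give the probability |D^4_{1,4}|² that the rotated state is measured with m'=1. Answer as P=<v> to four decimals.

P=0.0019

D^4_{1,4}(4.8519,0.3710,4.9531) = e^{-i·1·4.8519}·d^4_{1,4}(0.3710)·e^{-i·4·4.9531}. Compute d first:
c=cos(0.371000/2)=0.982844, s=sin(0.371000/2)=0.184438; N=√[120·6·40320·1]=5387.986637
k: max(0,(4)−(1))=3 … min(4+(4),4−(1))=3
  k=3: (−1)^0·5387.9866/(720)·0.9828^5·0.1844^3 = +0.043059
d^4_{1,4}(0.3710) = +0.043059
|D^4_{1,4}|² = |d^4_{1,4}(β)|² = (+0.043059)² = 0.001854 (the z-rotation phases have unit modulus)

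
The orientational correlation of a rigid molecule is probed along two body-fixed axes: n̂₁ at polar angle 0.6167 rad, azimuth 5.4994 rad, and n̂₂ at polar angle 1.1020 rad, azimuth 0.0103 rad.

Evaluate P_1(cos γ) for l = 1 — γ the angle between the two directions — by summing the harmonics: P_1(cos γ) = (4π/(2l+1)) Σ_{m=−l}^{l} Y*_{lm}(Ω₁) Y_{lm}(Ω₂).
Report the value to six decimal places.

Term-by-term m-sum for l=1 (normalisation 4π/3 = 4.188790):
  term(m=-1) = +0.043169-0.043925i   from Y*(Ω₁)=+0.141518-0.141063i, Y(Ω₂)=+0.308203-0.003175i
  term(m=+0) = +0.087993+0.000000i   from Y*(Ω₁)=+0.398598-0.000000i, Y(Ω₂)=+0.220757+0.000000i
  term(m=+1) = +0.043169+0.043925i   from Y*(Ω₁)=-0.141518-0.141063i, Y(Ω₂)=-0.308203-0.003175i
Total Σ_m = +0.174330+0.000000i. Multiply by 4.188790: +0.730234+0.000000i. P_1(cos γ) = 0.730234

0.730234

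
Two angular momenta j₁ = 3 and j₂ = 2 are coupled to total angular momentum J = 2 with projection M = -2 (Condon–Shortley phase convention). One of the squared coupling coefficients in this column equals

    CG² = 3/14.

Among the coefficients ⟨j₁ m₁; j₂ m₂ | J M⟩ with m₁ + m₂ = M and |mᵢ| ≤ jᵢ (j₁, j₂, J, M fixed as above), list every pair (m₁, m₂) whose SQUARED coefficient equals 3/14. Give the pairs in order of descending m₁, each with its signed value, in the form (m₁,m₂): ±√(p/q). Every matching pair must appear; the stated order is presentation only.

Admissible pairs with m₁+m₂ = M = -2: (-3,1), (-2,0), (-1,-1), (0,-2)
  (m₁,m₂)=(0,-2): CG² = 1/14, CG = +√(1/14)
  (m₁,m₂)=(-1,-1): CG² = 3/14, CG = −√(3/14)   ← matches the target
  (m₁,m₂)=(-2,0): CG² = 5/14, CG = +√(5/14)
  (m₁,m₂)=(-3,1): CG² = 5/14, CG = −√(5/14)
Pairs with CG² = 3/14: (-1,-1): −√(3/14)

(-1,-1): −√(3/14)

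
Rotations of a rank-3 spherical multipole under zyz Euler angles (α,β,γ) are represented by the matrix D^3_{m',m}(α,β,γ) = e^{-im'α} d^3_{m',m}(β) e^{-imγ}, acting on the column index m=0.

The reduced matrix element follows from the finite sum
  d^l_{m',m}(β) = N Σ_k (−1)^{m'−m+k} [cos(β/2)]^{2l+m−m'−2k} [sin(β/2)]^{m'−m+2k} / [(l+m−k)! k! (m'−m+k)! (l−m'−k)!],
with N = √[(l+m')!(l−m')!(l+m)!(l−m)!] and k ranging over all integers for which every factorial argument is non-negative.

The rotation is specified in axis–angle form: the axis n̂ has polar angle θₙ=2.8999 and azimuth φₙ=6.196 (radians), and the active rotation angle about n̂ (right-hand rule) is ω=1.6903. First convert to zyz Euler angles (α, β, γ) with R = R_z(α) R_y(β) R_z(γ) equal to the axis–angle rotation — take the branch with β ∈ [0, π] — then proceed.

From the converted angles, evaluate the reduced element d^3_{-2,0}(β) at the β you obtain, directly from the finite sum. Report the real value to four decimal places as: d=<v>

Axis–angle → zyz. n̂ = (sinθₙcosφₙ, sinθₙsinφₙ, cosθₙ) = (+0.238437, -0.020841, -0.970934), ω = 1.6903.
R = I cosω + sinω [n̂]ₓ + (1−cosω) n̂n̂ᵀ gives
  R = [-0.055589, +0.958448, -0.279800; -0.969571, -0.118733, -0.214089; -0.238415, +0.259385, +0.935884]
β = atan2(√(R₁₃²+R₂₃²), R₃₃) = 0.360038; α = atan2(R₂₃, R₁₃) mod 2π = 3.794720; γ = atan2(R₃₂, −R₃₁) mod 2π = 0.827498
d^3_{-2,0}(β=0.3600) via the finite sum:
Half-angle: c=0.983840, s=0.179048. N=√(1·120·6·6)=65.726707
k: max(0,(0)−(-2))=2 … min(3+(0),3−(-2))=3
  k=2: (−1)^0·65.7267/(12)·0.9838^4·0.1790^2 = +0.164512
  k=3: (−1)^1·65.7267/(12)·0.9838^2·0.1790^4 = -0.005449
d^3_{-2,0}(0.3600) = +0.164512 -0.005449 = +0.159064

d=0.1591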